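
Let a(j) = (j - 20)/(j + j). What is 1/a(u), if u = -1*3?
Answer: 6/23 ≈ 0.26087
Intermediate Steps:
u = -3
a(j) = (-20 + j)/(2*j) (a(j) = (-20 + j)/((2*j)) = (-20 + j)*(1/(2*j)) = (-20 + j)/(2*j))
1/a(u) = 1/((½)*(-20 - 3)/(-3)) = 1/((½)*(-⅓)*(-23)) = 1/(23/6) = 6/23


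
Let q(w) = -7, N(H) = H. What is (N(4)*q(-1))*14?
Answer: -392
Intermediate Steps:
(N(4)*q(-1))*14 = (4*(-7))*14 = -28*14 = -392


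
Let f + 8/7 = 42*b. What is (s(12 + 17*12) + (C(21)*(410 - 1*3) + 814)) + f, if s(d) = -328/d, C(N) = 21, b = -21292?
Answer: -167247170/189 ≈ -8.8491e+5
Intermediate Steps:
f = -6259856/7 (f = -8/7 + 42*(-21292) = -8/7 - 894264 = -6259856/7 ≈ -8.9427e+5)
(s(12 + 17*12) + (C(21)*(410 - 1*3) + 814)) + f = (-328/(12 + 17*12) + (21*(410 - 1*3) + 814)) - 6259856/7 = (-328/(12 + 204) + (21*(410 - 3) + 814)) - 6259856/7 = (-328/216 + (21*407 + 814)) - 6259856/7 = (-328*1/216 + (8547 + 814)) - 6259856/7 = (-41/27 + 9361) - 6259856/7 = 252706/27 - 6259856/7 = -167247170/189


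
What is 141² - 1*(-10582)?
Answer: 30463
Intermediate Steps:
141² - 1*(-10582) = 19881 + 10582 = 30463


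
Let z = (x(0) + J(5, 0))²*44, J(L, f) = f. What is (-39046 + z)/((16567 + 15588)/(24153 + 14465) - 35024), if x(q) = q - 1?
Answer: 1506179236/1352524677 ≈ 1.1136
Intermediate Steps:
x(q) = -1 + q
z = 44 (z = ((-1 + 0) + 0)²*44 = (-1 + 0)²*44 = (-1)²*44 = 1*44 = 44)
(-39046 + z)/((16567 + 15588)/(24153 + 14465) - 35024) = (-39046 + 44)/((16567 + 15588)/(24153 + 14465) - 35024) = -39002/(32155/38618 - 35024) = -39002/(-1352524677/38618) = -39002*(-38618/1352524677) = 1506179236/1352524677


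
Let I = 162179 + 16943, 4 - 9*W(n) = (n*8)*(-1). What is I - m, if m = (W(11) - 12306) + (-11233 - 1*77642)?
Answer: 2522635/9 ≈ 2.8029e+5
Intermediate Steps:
W(n) = 4/9 + 8*n/9 (W(n) = 4/9 - n*8*(-1)/9 = 4/9 - 8*n*(-1)/9 = 4/9 - (-8)*n/9 = 4/9 + 8*n/9)
I = 179122
m = -910537/9 (m = ((4/9 + (8/9)*11) - 12306) + (-11233 - 1*77642) = ((4/9 + 88/9) - 12306) + (-11233 - 77642) = (92/9 - 12306) - 88875 = -110662/9 - 88875 = -910537/9 ≈ -1.0117e+5)
I - m = 179122 - 1*(-910537/9) = 179122 + 910537/9 = 2522635/9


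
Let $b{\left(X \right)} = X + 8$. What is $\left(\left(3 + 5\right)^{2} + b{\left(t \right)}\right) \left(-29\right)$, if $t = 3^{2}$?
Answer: $-2349$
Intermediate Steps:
$t = 9$
$b{\left(X \right)} = 8 + X$
$\left(\left(3 + 5\right)^{2} + b{\left(t \right)}\right) \left(-29\right) = \left(\left(3 + 5\right)^{2} + \left(8 + 9\right)\right) \left(-29\right) = \left(8^{2} + 17\right) \left(-29\right) = \left(64 + 17\right) \left(-29\right) = 81 \left(-29\right) = -2349$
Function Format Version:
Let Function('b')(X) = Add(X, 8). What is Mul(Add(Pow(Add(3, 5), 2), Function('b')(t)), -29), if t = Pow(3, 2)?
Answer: -2349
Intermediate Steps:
t = 9
Function('b')(X) = Add(8, X)
Mul(Add(Pow(Add(3, 5), 2), Function('b')(t)), -29) = Mul(Add(Pow(Add(3, 5), 2), Add(8, 9)), -29) = Mul(Add(Pow(8, 2), 17), -29) = Mul(Add(64, 17), -29) = Mul(81, -29) = -2349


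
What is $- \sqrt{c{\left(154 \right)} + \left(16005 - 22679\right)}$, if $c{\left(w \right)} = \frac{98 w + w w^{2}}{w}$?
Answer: $- 2 \sqrt{4285} \approx -130.92$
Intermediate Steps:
$c{\left(w \right)} = \frac{w^{3} + 98 w}{w}$ ($c{\left(w \right)} = \frac{98 w + w^{3}}{w} = \frac{w^{3} + 98 w}{w}$)
$- \sqrt{c{\left(154 \right)} + \left(16005 - 22679\right)} = - \sqrt{\left(98 + 154^{2}\right) + \left(16005 - 22679\right)} = - \sqrt{\left(98 + 23716\right) - 6674} = - \sqrt{23814 - 6674} = - \sqrt{17140} = - 2 \sqrt{4285}$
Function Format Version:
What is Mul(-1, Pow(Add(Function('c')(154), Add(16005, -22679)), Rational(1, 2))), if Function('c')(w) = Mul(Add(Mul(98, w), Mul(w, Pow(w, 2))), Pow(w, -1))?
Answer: Mul(-2, Pow(4285, Rational(1, 2))) ≈ -130.92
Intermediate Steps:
Function('c')(w) = Mul(Pow(w, -1), Add(Pow(w, 3), Mul(98, w))) (Function('c')(w) = Mul(Add(Mul(98, w), Pow(w, 3)), Pow(w, -1)) = Mul(Add(Pow(w, 3), Mul(98, w)), Pow(w, -1)) = Mul(Pow(w, -1), Add(Pow(w, 3), Mul(98, w))))
Mul(-1, Pow(Add(Function('c')(154), Add(16005, -22679)), Rational(1, 2))) = Mul(-1, Pow(Add(Add(98, Pow(154, 2)), Add(16005, -22679)), Rational(1, 2))) = Mul(-1, Pow(Add(Add(98, 23716), -6674), Rational(1, 2))) = Mul(-1, Pow(Add(23814, -6674), Rational(1, 2))) = Mul(-1, Pow(17140, Rational(1, 2))) = Mul(-1, Mul(2, Pow(4285, Rational(1, 2)))) = Mul(-2, Pow(4285, Rational(1, 2)))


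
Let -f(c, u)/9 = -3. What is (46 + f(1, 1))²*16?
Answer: 85264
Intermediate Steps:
f(c, u) = 27 (f(c, u) = -9*(-3) = 27)
(46 + f(1, 1))²*16 = (46 + 27)²*16 = 73²*16 = 5329*16 = 85264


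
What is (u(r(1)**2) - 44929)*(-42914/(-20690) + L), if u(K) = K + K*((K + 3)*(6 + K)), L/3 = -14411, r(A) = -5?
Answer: 10377384025312/10345 ≈ 1.0031e+9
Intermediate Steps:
L = -43233 (L = 3*(-14411) = -43233)
u(K) = K + K*(3 + K)*(6 + K) (u(K) = K + K*((3 + K)*(6 + K)) = K + K*(3 + K)*(6 + K))
(u(r(1)**2) - 44929)*(-42914/(-20690) + L) = ((-5)**2*(19 + ((-5)**2)**2 + 9*(-5)**2) - 44929)*(-42914/(-20690) - 43233) = (25*(19 + 25**2 + 9*25) - 44929)*(-42914*(-1/20690) - 43233) = (25*(19 + 625 + 225) - 44929)*(21457/10345 - 43233) = (25*869 - 44929)*(-447223928/10345) = (21725 - 44929)*(-447223928/10345) = -23204*(-447223928/10345) = 10377384025312/10345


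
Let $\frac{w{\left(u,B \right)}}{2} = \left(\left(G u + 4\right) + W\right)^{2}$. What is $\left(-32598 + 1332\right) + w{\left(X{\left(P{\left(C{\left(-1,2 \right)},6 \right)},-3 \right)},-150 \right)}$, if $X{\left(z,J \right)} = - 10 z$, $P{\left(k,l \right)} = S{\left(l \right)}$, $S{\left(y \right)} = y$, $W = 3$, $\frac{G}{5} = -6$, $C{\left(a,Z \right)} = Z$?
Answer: $6499232$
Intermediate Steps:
$G = -30$ ($G = 5 \left(-6\right) = -30$)
$P{\left(k,l \right)} = l$
$w{\left(u,B \right)} = 2 \left(7 - 30 u\right)^{2}$ ($w{\left(u,B \right)} = 2 \left(\left(- 30 u + 4\right) + 3\right)^{2} = 2 \left(\left(4 - 30 u\right) + 3\right)^{2} = 2 \left(7 - 30 u\right)^{2}$)
$\left(-32598 + 1332\right) + w{\left(X{\left(P{\left(C{\left(-1,2 \right)},6 \right)},-3 \right)},-150 \right)} = \left(-32598 + 1332\right) + 2 \left(7 - 30 \left(\left(-10\right) 6\right)\right)^{2} = -31266 + 2 \left(7 - -1800\right)^{2} = -31266 + 2 \left(7 + 1800\right)^{2} = -31266 + 2 \cdot 1807^{2} = -31266 + 2 \cdot 3265249 = -31266 + 6530498 = 6499232$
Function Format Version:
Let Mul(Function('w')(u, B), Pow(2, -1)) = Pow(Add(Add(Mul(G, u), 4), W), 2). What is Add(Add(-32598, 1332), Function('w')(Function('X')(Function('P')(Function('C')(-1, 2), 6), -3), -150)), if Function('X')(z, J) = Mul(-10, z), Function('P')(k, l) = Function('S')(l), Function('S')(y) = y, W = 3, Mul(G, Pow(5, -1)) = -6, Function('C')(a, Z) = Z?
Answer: 6499232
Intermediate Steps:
G = -30 (G = Mul(5, -6) = -30)
Function('P')(k, l) = l
Function('w')(u, B) = Mul(2, Pow(Add(7, Mul(-30, u)), 2)) (Function('w')(u, B) = Mul(2, Pow(Add(Add(Mul(-30, u), 4), 3), 2)) = Mul(2, Pow(Add(Add(4, Mul(-30, u)), 3), 2)) = Mul(2, Pow(Add(7, Mul(-30, u)), 2)))
Add(Add(-32598, 1332), Function('w')(Function('X')(Function('P')(Function('C')(-1, 2), 6), -3), -150)) = Add(Add(-32598, 1332), Mul(2, Pow(Add(7, Mul(-30, Mul(-10, 6))), 2))) = Add(-31266, Mul(2, Pow(Add(7, Mul(-30, -60)), 2))) = Add(-31266, Mul(2, Pow(Add(7, 1800), 2))) = Add(-31266, Mul(2, Pow(1807, 2))) = Add(-31266, Mul(2, 3265249)) = Add(-31266, 6530498) = 6499232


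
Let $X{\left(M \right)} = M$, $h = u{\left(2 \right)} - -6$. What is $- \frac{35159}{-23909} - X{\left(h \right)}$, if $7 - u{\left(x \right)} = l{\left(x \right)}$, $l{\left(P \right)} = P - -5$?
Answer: $- \frac{108295}{23909} \approx -4.5295$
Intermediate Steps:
$l{\left(P \right)} = 5 + P$ ($l{\left(P \right)} = P + 5 = 5 + P$)
$u{\left(x \right)} = 2 - x$ ($u{\left(x \right)} = 7 - \left(5 + x\right) = 2 - x$)
$h = 6$ ($h = \left(2 - 2\right) - -6 = \left(2 - 2\right) + 6 = 0 + 6 = 6$)
$- \frac{35159}{-23909} - X{\left(h \right)} = - \frac{35159}{-23909} - 6 = \left(-35159\right) \left(- \frac{1}{23909}\right) - 6 = \frac{35159}{23909} - 6 = - \frac{108295}{23909}$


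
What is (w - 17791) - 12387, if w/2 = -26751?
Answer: -83680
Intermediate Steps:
w = -53502 (w = 2*(-26751) = -53502)
(w - 17791) - 12387 = (-53502 - 17791) - 12387 = -71293 - 12387 = -83680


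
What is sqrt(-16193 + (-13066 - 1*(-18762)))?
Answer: I*sqrt(10497) ≈ 102.45*I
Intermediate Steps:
sqrt(-16193 + (-13066 - 1*(-18762))) = sqrt(-16193 + (-13066 + 18762)) = sqrt(-16193 + 5696) = sqrt(-10497) = I*sqrt(10497)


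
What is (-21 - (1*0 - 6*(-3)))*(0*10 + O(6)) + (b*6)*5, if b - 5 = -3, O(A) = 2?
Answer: -18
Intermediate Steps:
b = 2 (b = 5 - 3 = 2)
(-21 - (1*0 - 6*(-3)))*(0*10 + O(6)) + (b*6)*5 = (-21 - (1*0 - 6*(-3)))*(0*10 + 2) + (2*6)*5 = (-21 - (0 + 18))*(0 + 2) + 12*5 = (-21 - 1*18)*2 + 60 = (-21 - 18)*2 + 60 = -39*2 + 60 = -78 + 60 = -18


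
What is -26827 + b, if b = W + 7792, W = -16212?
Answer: -35247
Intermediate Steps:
b = -8420 (b = -16212 + 7792 = -8420)
-26827 + b = -26827 - 8420 = -35247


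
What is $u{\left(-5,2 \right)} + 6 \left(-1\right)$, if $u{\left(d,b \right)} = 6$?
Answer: $0$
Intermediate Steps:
$u{\left(-5,2 \right)} + 6 \left(-1\right) = 6 + 6 \left(-1\right) = 6 - 6 = 0$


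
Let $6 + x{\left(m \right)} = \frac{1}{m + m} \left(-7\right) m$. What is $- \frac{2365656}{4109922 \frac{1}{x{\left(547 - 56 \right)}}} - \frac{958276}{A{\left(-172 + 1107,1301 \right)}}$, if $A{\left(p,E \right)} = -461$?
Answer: $\frac{658133334154}{315779007} \approx 2084.2$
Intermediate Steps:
$x{\left(m \right)} = - \frac{19}{2}$ ($x{\left(m \right)} = -6 + \frac{1}{m + m} \left(-7\right) m = -6 + \frac{1}{2 m} \left(-7\right) m = -6 + - \frac{7}{2 m} m = -6 - \frac{7}{2} = - \frac{19}{2}$)
$- \frac{2365656}{4109922 \frac{1}{x{\left(547 - 56 \right)}}} - \frac{958276}{A{\left(-172 + 1107,1301 \right)}} = - \frac{2365656}{4109922 \frac{1}{- \frac{19}{2}}} - \frac{958276}{-461} = - \frac{2365656}{4109922 \left(- \frac{2}{19}\right)} - - \frac{958276}{461} = - \frac{2365656}{- \frac{8219844}{19}} + \frac{958276}{461} = \left(-2365656\right) \left(- \frac{19}{8219844}\right) + \frac{958276}{461} = \frac{3745622}{684987} + \frac{958276}{461} = \frac{658133334154}{315779007}$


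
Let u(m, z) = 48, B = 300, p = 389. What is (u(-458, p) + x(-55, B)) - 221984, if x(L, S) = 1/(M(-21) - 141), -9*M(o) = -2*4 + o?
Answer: -275200649/1240 ≈ -2.2194e+5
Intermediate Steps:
M(o) = 8/9 - o/9 (M(o) = -(-2*4 + o)/9 = -(-8 + o)/9 = 8/9 - o/9)
x(L, S) = -9/1240 (x(L, S) = 1/((8/9 - ⅑*(-21)) - 141) = 1/((8/9 + 7/3) - 141) = 1/(29/9 - 141) = 1/(-1240/9) = -9/1240)
(u(-458, p) + x(-55, B)) - 221984 = (48 - 9/1240) - 221984 = 59511/1240 - 221984 = -275200649/1240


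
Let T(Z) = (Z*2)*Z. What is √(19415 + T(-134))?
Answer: √55327 ≈ 235.22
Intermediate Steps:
T(Z) = 2*Z² (T(Z) = (2*Z)*Z = 2*Z²)
√(19415 + T(-134)) = √(19415 + 2*(-134)²) = √(19415 + 2*17956) = √(19415 + 35912) = √55327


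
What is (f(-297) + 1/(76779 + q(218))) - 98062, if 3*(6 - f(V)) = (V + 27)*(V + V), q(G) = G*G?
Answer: -18833893347/124303 ≈ -1.5152e+5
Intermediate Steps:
q(G) = G²
f(V) = 6 - 2*V*(27 + V)/3 (f(V) = 6 - (V + 27)*(V + V)/3 = 6 - (27 + V)*2*V/3 = 6 - 2*V*(27 + V)/3)
(f(-297) + 1/(76779 + q(218))) - 98062 = ((6 - 18*(-297) - ⅔*(-297)²) + 1/(76779 + 218²)) - 98062 = ((6 + 5346 - ⅔*88209) + 1/(76779 + 47524)) - 98062 = ((6 + 5346 - 58806) + 1/124303) - 98062 = (-53454 + 1/124303) - 98062 = -6644492561/124303 - 98062 = -18833893347/124303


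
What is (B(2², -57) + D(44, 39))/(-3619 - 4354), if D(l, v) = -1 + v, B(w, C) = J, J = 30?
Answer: -4/469 ≈ -0.0085288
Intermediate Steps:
B(w, C) = 30
(B(2², -57) + D(44, 39))/(-3619 - 4354) = (30 + (-1 + 39))/(-3619 - 4354) = (30 + 38)/(-7973) = 68*(-1/7973) = -4/469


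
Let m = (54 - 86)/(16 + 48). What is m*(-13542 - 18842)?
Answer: 16192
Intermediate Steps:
m = -½ (m = -32/64 = -32*1/64 = -½ ≈ -0.50000)
m*(-13542 - 18842) = -(-13542 - 18842)/2 = -½*(-32384) = 16192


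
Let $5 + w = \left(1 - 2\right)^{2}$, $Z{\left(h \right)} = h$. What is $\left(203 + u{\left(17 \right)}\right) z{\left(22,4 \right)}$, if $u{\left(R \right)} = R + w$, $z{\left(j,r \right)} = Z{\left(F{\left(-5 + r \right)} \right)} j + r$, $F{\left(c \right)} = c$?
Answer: $-3888$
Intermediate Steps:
$w = -4$ ($w = -5 + \left(1 - 2\right)^{2} = -5 + \left(-1\right)^{2} = -5 + 1 = -4$)
$z{\left(j,r \right)} = r + j \left(-5 + r\right)$ ($z{\left(j,r \right)} = \left(-5 + r\right) j + r = j \left(-5 + r\right) + r = r + j \left(-5 + r\right)$)
$u{\left(R \right)} = -4 + R$ ($u{\left(R \right)} = R - 4 = -4 + R$)
$\left(203 + u{\left(17 \right)}\right) z{\left(22,4 \right)} = \left(203 + \left(-4 + 17\right)\right) \left(4 + 22 \left(-5 + 4\right)\right) = \left(203 + 13\right) \left(4 + 22 \left(-1\right)\right) = 216 \left(4 - 22\right) = 216 \left(-18\right) = -3888$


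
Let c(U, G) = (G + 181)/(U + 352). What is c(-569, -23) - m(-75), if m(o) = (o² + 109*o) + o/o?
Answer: 552975/217 ≈ 2548.3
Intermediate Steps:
m(o) = 1 + o² + 109*o (m(o) = (o² + 109*o) + 1 = 1 + o² + 109*o)
c(U, G) = (181 + G)/(352 + U)
c(-569, -23) - m(-75) = (181 - 23)/(352 - 569) - (1 + (-75)² + 109*(-75)) = 158/(-217) - (1 + 5625 - 8175) = -1/217*158 - 1*(-2549) = -158/217 + 2549 = 552975/217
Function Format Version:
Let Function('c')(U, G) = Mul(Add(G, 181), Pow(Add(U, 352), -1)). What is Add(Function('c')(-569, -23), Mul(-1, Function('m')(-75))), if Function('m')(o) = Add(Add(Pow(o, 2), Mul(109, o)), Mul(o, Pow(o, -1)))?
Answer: Rational(552975, 217) ≈ 2548.3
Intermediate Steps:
Function('m')(o) = Add(1, Pow(o, 2), Mul(109, o)) (Function('m')(o) = Add(Add(Pow(o, 2), Mul(109, o)), 1) = Add(1, Pow(o, 2), Mul(109, o)))
Function('c')(U, G) = Mul(Pow(Add(352, U), -1), Add(181, G)) (Function('c')(U, G) = Mul(Add(181, G), Pow(Add(352, U), -1)) = Mul(Pow(Add(352, U), -1), Add(181, G)))
Add(Function('c')(-569, -23), Mul(-1, Function('m')(-75))) = Add(Mul(Pow(Add(352, -569), -1), Add(181, -23)), Mul(-1, Add(1, Pow(-75, 2), Mul(109, -75)))) = Add(Mul(Pow(-217, -1), 158), Mul(-1, Add(1, 5625, -8175))) = Add(Mul(Rational(-1, 217), 158), Mul(-1, -2549)) = Add(Rational(-158, 217), 2549) = Rational(552975, 217)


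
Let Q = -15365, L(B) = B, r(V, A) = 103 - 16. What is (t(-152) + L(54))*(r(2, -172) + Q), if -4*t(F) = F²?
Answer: 87420716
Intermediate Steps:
r(V, A) = 87
t(F) = -F²/4
(t(-152) + L(54))*(r(2, -172) + Q) = (-¼*(-152)² + 54)*(87 - 15365) = (-¼*23104 + 54)*(-15278) = (-5776 + 54)*(-15278) = -5722*(-15278) = 87420716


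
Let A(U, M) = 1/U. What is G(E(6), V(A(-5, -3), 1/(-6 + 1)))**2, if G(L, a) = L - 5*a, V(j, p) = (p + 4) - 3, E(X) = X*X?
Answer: 1024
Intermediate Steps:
E(X) = X**2
V(j, p) = 1 + p (V(j, p) = (4 + p) - 3 = 1 + p)
G(E(6), V(A(-5, -3), 1/(-6 + 1)))**2 = (6**2 - 5*(1 + 1/(-6 + 1)))**2 = (36 - 5*(1 + 1/(-5)))**2 = (36 - 5*(1 - 1/5))**2 = (36 - 5*4/5)**2 = (36 - 4)**2 = 32**2 = 1024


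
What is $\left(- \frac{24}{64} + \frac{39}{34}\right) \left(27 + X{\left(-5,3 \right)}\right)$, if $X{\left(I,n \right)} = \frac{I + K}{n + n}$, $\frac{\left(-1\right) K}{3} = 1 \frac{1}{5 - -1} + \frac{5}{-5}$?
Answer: $\frac{11165}{544} \approx 20.524$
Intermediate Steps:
$K = \frac{5}{2}$ ($K = - 3 \left(1 \frac{1}{5 - -1} + \frac{5}{-5}\right) = - 3 \left(1 \frac{1}{5 + 1} + 5 \left(- \frac{1}{5}\right)\right) = - 3 \left(1 \cdot \frac{1}{6} - 1\right) = - 3 \left(\frac{1}{6} - 1\right) = \left(-3\right) \left(- \frac{5}{6}\right) = \frac{5}{2} \approx 2.5$)
$X{\left(I,n \right)} = \frac{\frac{5}{2} + I}{2 n}$ ($X{\left(I,n \right)} = \frac{I + \frac{5}{2}}{n + n} = \frac{\frac{5}{2} + I}{2 n}$)
$\left(- \frac{24}{64} + \frac{39}{34}\right) \left(27 + X{\left(-5,3 \right)}\right) = \left(- \frac{24}{64} + \frac{39}{34}\right) \left(27 + \frac{5 + 2 \left(-5\right)}{4 \cdot 3}\right) = \left(\left(-24\right) \frac{1}{64} + 39 \cdot \frac{1}{34}\right) \left(27 + \frac{1}{4} \cdot \frac{1}{3} \left(5 - 10\right)\right) = \left(- \frac{3}{8} + \frac{39}{34}\right) \left(27 + \frac{1}{4} \cdot \frac{1}{3} \left(-5\right)\right) = \frac{105 \left(27 - \frac{5}{12}\right)}{136} = \frac{105}{136} \cdot \frac{319}{12} = \frac{11165}{544}$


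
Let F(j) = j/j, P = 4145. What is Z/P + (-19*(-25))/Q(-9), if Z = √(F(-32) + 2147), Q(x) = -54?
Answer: -475/54 + 2*√537/4145 ≈ -8.7851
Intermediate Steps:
F(j) = 1
Z = 2*√537 (Z = √(1 + 2147) = √2148 = 2*√537 ≈ 46.346)
Z/P + (-19*(-25))/Q(-9) = (2*√537)/4145 - 19*(-25)/(-54) = (2*√537)*(1/4145) + 475*(-1/54) = 2*√537/4145 - 475/54 = -475/54 + 2*√537/4145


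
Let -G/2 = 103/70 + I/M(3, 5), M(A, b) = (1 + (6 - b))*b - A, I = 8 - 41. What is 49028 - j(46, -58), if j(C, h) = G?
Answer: 1715753/35 ≈ 49022.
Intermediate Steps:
I = -33
M(A, b) = -A + b*(7 - b) (M(A, b) = (7 - b)*b - A = b*(7 - b) - A = -A + b*(7 - b))
G = 227/35 (G = -2*(103/70 - 33/(-1*3 - 1*5² + 7*5)) = -2*(103*(1/70) - 33/(-3 - 1*25 + 35)) = -2*(103/70 - 33/(-3 - 25 + 35)) = -2*(103/70 - 33/7) = -2*(-227/70) = 227/35 ≈ 6.4857)
j(C, h) = 227/35
49028 - j(46, -58) = 49028 - 1*227/35 = 49028 - 227/35 = 1715753/35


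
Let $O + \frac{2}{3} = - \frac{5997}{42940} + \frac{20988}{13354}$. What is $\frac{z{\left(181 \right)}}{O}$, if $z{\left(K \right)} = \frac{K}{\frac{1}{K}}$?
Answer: $\frac{2561705116140}{59844583} \approx 42806.0$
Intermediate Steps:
$z{\left(K \right)} = K^{2}$ ($z{\left(K \right)} = K K = K^{2}$)
$O = \frac{59844583}{78193740}$ ($O = - \frac{2}{3} + \left(- \frac{5997}{42940} + \frac{20988}{13354}\right) = - \frac{2}{3} + \left(\left(-5997\right) \frac{1}{42940} + 20988 \cdot \frac{1}{13354}\right) = - \frac{2}{3} + \left(- \frac{5997}{42940} + \frac{954}{607}\right) = - \frac{2}{3} + \frac{37324581}{26064580} = \frac{59844583}{78193740} \approx 0.76534$)
$\frac{z{\left(181 \right)}}{O} = \frac{181^{2}}{\frac{59844583}{78193740}} = 32761 \cdot \frac{78193740}{59844583} = \frac{2561705116140}{59844583}$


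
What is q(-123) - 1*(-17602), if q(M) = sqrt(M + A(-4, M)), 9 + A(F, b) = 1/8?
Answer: 17602 + I*sqrt(2110)/4 ≈ 17602.0 + 11.484*I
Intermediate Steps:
A(F, b) = -71/8 (A(F, b) = -9 + 1/8 = -71/8)
q(M) = sqrt(-71/8 + M) (q(M) = sqrt(M - 71/8) = sqrt(-71/8 + M))
q(-123) - 1*(-17602) = sqrt(-142 + 16*(-123))/4 - 1*(-17602) = sqrt(-142 - 1968)/4 + 17602 = sqrt(-2110)/4 + 17602 = (I*sqrt(2110))/4 + 17602 = I*sqrt(2110)/4 + 17602 = 17602 + I*sqrt(2110)/4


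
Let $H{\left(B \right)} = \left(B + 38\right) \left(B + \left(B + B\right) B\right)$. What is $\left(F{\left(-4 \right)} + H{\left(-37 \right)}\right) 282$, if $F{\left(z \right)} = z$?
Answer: $760554$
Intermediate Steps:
$H{\left(B \right)} = \left(38 + B\right) \left(B + 2 B^{2}\right)$ ($H{\left(B \right)} = \left(38 + B\right) \left(B + 2 B B\right) = \left(38 + B\right) \left(B + 2 B^{2}\right)$)
$\left(F{\left(-4 \right)} + H{\left(-37 \right)}\right) 282 = \left(-4 - 37 \left(38 + 2 \left(-37\right)^{2} + 77 \left(-37\right)\right)\right) 282 = \left(-4 - 37 \left(38 + 2 \cdot 1369 - 2849\right)\right) 282 = \left(-4 - 37 \left(38 + 2738 - 2849\right)\right) 282 = \left(-4 - -2701\right) 282 = \left(-4 + 2701\right) 282 = 2697 \cdot 282 = 760554$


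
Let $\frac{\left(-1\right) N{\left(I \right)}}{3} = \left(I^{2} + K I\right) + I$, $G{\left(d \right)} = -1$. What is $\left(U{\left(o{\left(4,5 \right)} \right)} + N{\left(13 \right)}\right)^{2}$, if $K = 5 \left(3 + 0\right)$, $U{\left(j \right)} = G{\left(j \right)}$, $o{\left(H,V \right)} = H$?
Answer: $1281424$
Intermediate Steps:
$U{\left(j \right)} = -1$
$K = 15$ ($K = 5 \cdot 3 = 15$)
$N{\left(I \right)} = - 48 I - 3 I^{2}$ ($N{\left(I \right)} = - 3 \left(\left(I^{2} + 15 I\right) + I\right) = - 3 \left(I^{2} + 16 I\right) = - 48 I - 3 I^{2}$)
$\left(U{\left(o{\left(4,5 \right)} \right)} + N{\left(13 \right)}\right)^{2} = \left(-1 - 39 \left(16 + 13\right)\right)^{2} = \left(-1 - 39 \cdot 29\right)^{2} = \left(-1 - 1131\right)^{2} = \left(-1132\right)^{2} = 1281424$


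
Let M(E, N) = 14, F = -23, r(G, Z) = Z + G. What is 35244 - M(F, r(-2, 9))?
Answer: 35230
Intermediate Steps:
r(G, Z) = G + Z
35244 - M(F, r(-2, 9)) = 35244 - 1*14 = 35244 - 14 = 35230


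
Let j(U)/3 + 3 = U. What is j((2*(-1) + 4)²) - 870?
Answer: -867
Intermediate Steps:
j(U) = -9 + 3*U
j((2*(-1) + 4)²) - 870 = (-9 + 3*(2*(-1) + 4)²) - 870 = (-9 + 3*(-2 + 4)²) - 870 = (-9 + 3*2²) - 870 = (-9 + 3*4) - 870 = (-9 + 12) - 870 = 3 - 870 = -867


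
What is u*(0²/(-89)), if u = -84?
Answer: 0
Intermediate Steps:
u*(0²/(-89)) = -84*0²/(-89) = -0*(-1)/89 = -84*0 = 0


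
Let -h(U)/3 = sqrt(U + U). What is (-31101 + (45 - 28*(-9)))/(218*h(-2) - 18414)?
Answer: 15756246/9466285 - 1119212*I/9466285 ≈ 1.6645 - 0.11823*I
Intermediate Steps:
h(U) = -3*sqrt(2)*sqrt(U) (h(U) = -3*sqrt(U + U) = -3*sqrt(2)*sqrt(U))
(-31101 + (45 - 28*(-9)))/(218*h(-2) - 18414) = (-31101 + (45 - 28*(-9)))/(218*(-3*sqrt(2)*sqrt(-2)) - 18414) = (-31101 + (45 + 252))/(218*(-3*sqrt(2)*I*sqrt(2)) - 18414) = (-31101 + 297)/(218*(-6*I) - 18414) = -30804/(-1308*I - 18414) = -30804*(-18414 + 1308*I)/340786260 = -2567*(-18414 + 1308*I)/28398855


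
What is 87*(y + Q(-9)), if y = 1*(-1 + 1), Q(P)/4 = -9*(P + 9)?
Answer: 0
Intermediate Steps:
Q(P) = -324 - 36*P (Q(P) = 4*(-9*(P + 9)) = 4*(-9*(9 + P)) = 4*(-81 - 9*P) = -324 - 36*P)
y = 0 (y = 1*0 = 0)
87*(y + Q(-9)) = 87*(0 + (-324 - 36*(-9))) = 87*(0 + (-324 + 324)) = 87*(0 + 0) = 87*0 = 0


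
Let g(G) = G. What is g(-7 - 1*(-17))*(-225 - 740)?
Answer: -9650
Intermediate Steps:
g(-7 - 1*(-17))*(-225 - 740) = (-7 - 1*(-17))*(-225 - 740) = (-7 + 17)*(-965) = 10*(-965) = -9650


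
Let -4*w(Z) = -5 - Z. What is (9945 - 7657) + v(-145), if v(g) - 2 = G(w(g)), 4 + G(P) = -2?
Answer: 2284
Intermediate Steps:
w(Z) = 5/4 + Z/4 (w(Z) = -(-5 - Z)/4 = 5/4 + Z/4)
G(P) = -6 (G(P) = -4 - 2 = -6)
v(g) = -4 (v(g) = 2 - 6 = -4)
(9945 - 7657) + v(-145) = (9945 - 7657) - 4 = 2288 - 4 = 2284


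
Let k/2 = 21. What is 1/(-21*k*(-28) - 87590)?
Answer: -1/62894 ≈ -1.5900e-5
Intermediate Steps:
k = 42 (k = 2*21 = 42)
1/(-21*k*(-28) - 87590) = 1/(-21*42*(-28) - 87590) = 1/(-882*(-28) - 87590) = 1/(24696 - 87590) = 1/(-62894) = -1/62894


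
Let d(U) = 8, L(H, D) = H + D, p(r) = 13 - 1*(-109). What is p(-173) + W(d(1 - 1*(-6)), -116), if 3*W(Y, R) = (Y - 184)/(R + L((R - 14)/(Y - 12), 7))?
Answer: 56350/459 ≈ 122.77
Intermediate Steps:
p(r) = 122 (p(r) = 13 + 109 = 122)
L(H, D) = D + H
W(Y, R) = (-184 + Y)/(3*(7 + R + (-14 + R)/(-12 + Y))) (W(Y, R) = ((Y - 184)/(R + (7 + (R - 14)/(Y - 12))))/3 = ((-184 + Y)/(R + (7 + (-14 + R)/(-12 + Y))))/3 = ((-184 + Y)/(7 + R + (-14 + R)/(-12 + Y)))/3 = (-184 + Y)/(3*(7 + R + (-14 + R)/(-12 + Y))))
p(-173) + W(d(1 - 1*(-6)), -116) = 122 + (-184 + 8)*(-12 + 8)/(3*(-98 - 116 + 7*8 - 116*(-12 + 8))) = 122 + (⅓)*(-176)*(-4)/(-98 - 116 + 56 - 116*(-4)) = 122 + (⅓)*(-176)*(-4)/(-98 - 116 + 56 + 464) = 122 + (⅓)*(-176)*(-4)/306 = 122 + (⅓)*(1/306)*(-176)*(-4) = 122 + 352/459 = 56350/459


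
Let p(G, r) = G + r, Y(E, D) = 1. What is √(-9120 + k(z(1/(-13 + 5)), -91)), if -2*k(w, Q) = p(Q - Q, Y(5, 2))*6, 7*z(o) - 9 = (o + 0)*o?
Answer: I*√9123 ≈ 95.514*I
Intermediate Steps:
z(o) = 9/7 + o²/7 (z(o) = 9/7 + ((o + 0)*o)/7 = 9/7 + (o*o)/7 = 9/7 + o²/7)
k(w, Q) = -3 (k(w, Q) = -((Q - Q) + 1)*6/2 = -(0 + 1)*6/2 = -6/2 = -½*6 = -3)
√(-9120 + k(z(1/(-13 + 5)), -91)) = √(-9120 - 3) = √(-9123) = I*√9123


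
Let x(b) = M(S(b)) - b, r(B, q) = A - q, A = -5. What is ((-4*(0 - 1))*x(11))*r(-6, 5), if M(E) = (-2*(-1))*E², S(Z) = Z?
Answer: -9240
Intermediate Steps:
M(E) = 2*E²
r(B, q) = -5 - q
x(b) = -b + 2*b² (x(b) = 2*b² - b = -b + 2*b²)
((-4*(0 - 1))*x(11))*r(-6, 5) = ((-4*(0 - 1))*(11*(-1 + 2*11)))*(-5 - 1*5) = ((-4*(-1))*(11*(-1 + 22)))*(-5 - 5) = (4*(11*21))*(-10) = (4*231)*(-10) = 924*(-10) = -9240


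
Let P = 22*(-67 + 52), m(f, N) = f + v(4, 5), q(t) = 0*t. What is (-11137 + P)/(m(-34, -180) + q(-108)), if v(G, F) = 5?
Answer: 11467/29 ≈ 395.41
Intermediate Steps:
q(t) = 0
m(f, N) = 5 + f (m(f, N) = f + 5 = 5 + f)
P = -330 (P = 22*(-15) = -330)
(-11137 + P)/(m(-34, -180) + q(-108)) = (-11137 - 330)/((5 - 34) + 0) = -11467/(-29 + 0) = -11467/(-29) = -11467*(-1/29) = 11467/29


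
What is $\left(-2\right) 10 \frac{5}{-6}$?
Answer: $\frac{50}{3} \approx 16.667$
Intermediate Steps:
$\left(-2\right) 10 \frac{5}{-6} = - 20 \cdot 5 \left(- \frac{1}{6}\right) = \left(-20\right) \left(- \frac{5}{6}\right) = \frac{50}{3}$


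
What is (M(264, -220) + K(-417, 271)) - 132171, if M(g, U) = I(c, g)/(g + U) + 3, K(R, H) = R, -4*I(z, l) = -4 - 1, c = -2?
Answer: -23334955/176 ≈ -1.3259e+5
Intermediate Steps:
I(z, l) = 5/4 (I(z, l) = -(-4 - 1)/4 = -¼*(-5) = 5/4)
M(g, U) = 3 + 5/(4*(U + g)) (M(g, U) = 5/(4*(g + U)) + 3 = 5/(4*(U + g)) + 3 = 3 + 5/(4*(U + g)))
(M(264, -220) + K(-417, 271)) - 132171 = ((5/4 + 3*(-220) + 3*264)/(-220 + 264) - 417) - 132171 = ((5/4 - 660 + 792)/44 - 417) - 132171 = ((1/44)*(533/4) - 417) - 132171 = (533/176 - 417) - 132171 = -72859/176 - 132171 = -23334955/176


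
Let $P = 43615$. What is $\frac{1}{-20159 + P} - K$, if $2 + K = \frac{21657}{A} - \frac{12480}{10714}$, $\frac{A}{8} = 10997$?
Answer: $\frac{4033108634189}{1381814750624} \approx 2.9187$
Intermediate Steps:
$A = 87976$ ($A = 8 \cdot 10997 = 87976$)
$K = - \frac{1375528555}{471287432}$ ($K = -2 + \left(\frac{21657}{87976} - \frac{12480}{10714}\right) = -2 + \left(21657 \cdot \frac{1}{87976} - \frac{6240}{5357}\right) = -2 + \left(\frac{21657}{87976} - \frac{6240}{5357}\right) = -2 - \frac{432953691}{471287432} = - \frac{1375528555}{471287432} \approx -2.9187$)
$\frac{1}{-20159 + P} - K = \frac{1}{-20159 + 43615} - - \frac{1375528555}{471287432} = \frac{1}{23456} + \frac{1375528555}{471287432} = \frac{4033108634189}{1381814750624}$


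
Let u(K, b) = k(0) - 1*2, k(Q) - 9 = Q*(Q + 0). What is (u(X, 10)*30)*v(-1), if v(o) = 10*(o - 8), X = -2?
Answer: -18900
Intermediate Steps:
v(o) = -80 + 10*o (v(o) = 10*(-8 + o) = -80 + 10*o)
k(Q) = 9 + Q**2 (k(Q) = 9 + Q*(Q + 0) = 9 + Q*Q = 9 + Q**2)
u(K, b) = 7 (u(K, b) = (9 + 0**2) - 1*2 = (9 + 0) - 2 = 9 - 2 = 7)
(u(X, 10)*30)*v(-1) = (7*30)*(-80 + 10*(-1)) = 210*(-80 - 10) = 210*(-90) = -18900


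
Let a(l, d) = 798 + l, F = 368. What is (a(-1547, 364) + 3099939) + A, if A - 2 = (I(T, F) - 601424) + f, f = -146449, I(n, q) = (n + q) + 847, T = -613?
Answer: 2351921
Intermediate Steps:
I(n, q) = 847 + n + q
A = -747269 (A = 2 + (((847 - 613 + 368) - 601424) - 146449) = 2 + ((602 - 601424) - 146449) = 2 + (-600822 - 146449) = 2 - 747271 = -747269)
(a(-1547, 364) + 3099939) + A = ((798 - 1547) + 3099939) - 747269 = (-749 + 3099939) - 747269 = 3099190 - 747269 = 2351921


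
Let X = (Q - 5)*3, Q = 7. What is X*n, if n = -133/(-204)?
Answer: 133/34 ≈ 3.9118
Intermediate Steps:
X = 6 (X = (7 - 5)*3 = 2*3 = 6)
n = 133/204 (n = -133*(-1/204) = 133/204 ≈ 0.65196)
X*n = 6*(133/204) = 133/34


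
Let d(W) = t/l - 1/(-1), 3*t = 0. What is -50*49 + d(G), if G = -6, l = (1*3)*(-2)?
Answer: -2449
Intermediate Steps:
t = 0 (t = (⅓)*0 = 0)
l = -6 (l = 3*(-2) = -6)
d(W) = 1 (d(W) = 0/(-6) - 1/(-1) = 0*(-⅙) - 1*(-1) = 0 + 1 = 1)
-50*49 + d(G) = -50*49 + 1 = -2450 + 1 = -2449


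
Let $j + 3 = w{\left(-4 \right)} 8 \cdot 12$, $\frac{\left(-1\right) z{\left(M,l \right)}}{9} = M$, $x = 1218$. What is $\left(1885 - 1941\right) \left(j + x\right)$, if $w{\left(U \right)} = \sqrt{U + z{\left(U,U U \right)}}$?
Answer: $-68040 - 21504 \sqrt{2} \approx -98451.0$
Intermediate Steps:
$z{\left(M,l \right)} = - 9 M$
$w{\left(U \right)} = 2 \sqrt{2} \sqrt{- U}$ ($w{\left(U \right)} = \sqrt{U - 9 U} = \sqrt{- 8 U} = 2 \sqrt{2} \sqrt{- U}$)
$j = -3 + 384 \sqrt{2}$ ($j = -3 + 2 \sqrt{2} \sqrt{\left(-1\right) \left(-4\right)} 8 \cdot 12 = -3 + 2 \sqrt{2} \sqrt{4} \cdot 8 \cdot 12 = -3 + 2 \sqrt{2} \cdot 2 \cdot 8 \cdot 12 = -3 + 4 \sqrt{2} \cdot 8 \cdot 12 = -3 + 32 \sqrt{2} \cdot 12 = -3 + 384 \sqrt{2} \approx 540.06$)
$\left(1885 - 1941\right) \left(j + x\right) = \left(1885 - 1941\right) \left(\left(-3 + 384 \sqrt{2}\right) + 1218\right) = - 56 \left(1215 + 384 \sqrt{2}\right) = -68040 - 21504 \sqrt{2}$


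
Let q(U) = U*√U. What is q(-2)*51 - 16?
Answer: -16 - 102*I*√2 ≈ -16.0 - 144.25*I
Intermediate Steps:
q(U) = U^(3/2)
q(-2)*51 - 16 = (-2)^(3/2)*51 - 16 = -2*I*√2*51 - 16 = -102*I*√2 - 16 = -16 - 102*I*√2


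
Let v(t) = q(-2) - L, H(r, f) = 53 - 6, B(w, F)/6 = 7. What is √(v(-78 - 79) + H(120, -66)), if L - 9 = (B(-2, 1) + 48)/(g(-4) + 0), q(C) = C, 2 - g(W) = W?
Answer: √21 ≈ 4.5826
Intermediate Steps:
g(W) = 2 - W
B(w, F) = 42 (B(w, F) = 6*7 = 42)
H(r, f) = 47
L = 24 (L = 9 + (42 + 48)/((2 - 1*(-4)) + 0) = 9 + 90/((2 + 4) + 0) = 9 + 90/(6 + 0) = 9 + 90/6 = 9 + 90*(⅙) = 9 + 15 = 24)
v(t) = -26 (v(t) = -2 - 1*24 = -2 - 24 = -26)
√(v(-78 - 79) + H(120, -66)) = √(-26 + 47) = √21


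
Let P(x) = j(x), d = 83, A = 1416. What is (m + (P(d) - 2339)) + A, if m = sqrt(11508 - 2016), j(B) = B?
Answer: -840 + 2*sqrt(2373) ≈ -742.57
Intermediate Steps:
P(x) = x
m = 2*sqrt(2373) (m = sqrt(9492) = 2*sqrt(2373) ≈ 97.427)
(m + (P(d) - 2339)) + A = (2*sqrt(2373) + (83 - 2339)) + 1416 = (2*sqrt(2373) - 2256) + 1416 = (-2256 + 2*sqrt(2373)) + 1416 = -840 + 2*sqrt(2373)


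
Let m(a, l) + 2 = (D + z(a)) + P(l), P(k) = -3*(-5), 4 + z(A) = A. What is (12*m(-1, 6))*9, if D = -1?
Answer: 756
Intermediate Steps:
z(A) = -4 + A
P(k) = 15
m(a, l) = 8 + a (m(a, l) = -2 + ((-1 + (-4 + a)) + 15) = -2 + ((-5 + a) + 15) = -2 + (10 + a) = 8 + a)
(12*m(-1, 6))*9 = (12*(8 - 1))*9 = (12*7)*9 = 84*9 = 756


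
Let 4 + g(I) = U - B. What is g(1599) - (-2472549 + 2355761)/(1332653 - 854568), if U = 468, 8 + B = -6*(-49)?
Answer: 85215918/478085 ≈ 178.24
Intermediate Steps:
B = 286 (B = -8 - 6*(-49) = -8 + 294 = 286)
g(I) = 178 (g(I) = -4 + (468 - 1*286) = -4 + (468 - 286) = -4 + 182 = 178)
g(1599) - (-2472549 + 2355761)/(1332653 - 854568) = 178 - (-2472549 + 2355761)/(1332653 - 854568) = 178 - (-116788)/478085 = 178 - 1*(-116788/478085) = 178 + 116788/478085 = 85215918/478085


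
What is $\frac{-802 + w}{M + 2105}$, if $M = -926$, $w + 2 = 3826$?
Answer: $\frac{3022}{1179} \approx 2.5632$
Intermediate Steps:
$w = 3824$ ($w = -2 + 3826 = 3824$)
$\frac{-802 + w}{M + 2105} = \frac{-802 + 3824}{-926 + 2105} = \frac{3022}{1179}$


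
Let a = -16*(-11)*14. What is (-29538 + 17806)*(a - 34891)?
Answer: 380433564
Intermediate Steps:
a = 2464 (a = 176*14 = 2464)
(-29538 + 17806)*(a - 34891) = (-29538 + 17806)*(2464 - 34891) = -11732*(-32427) = 380433564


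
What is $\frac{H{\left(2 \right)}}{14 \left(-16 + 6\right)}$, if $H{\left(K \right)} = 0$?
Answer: $0$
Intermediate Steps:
$\frac{H{\left(2 \right)}}{14 \left(-16 + 6\right)} = \frac{0}{14 \left(-16 + 6\right)} = \frac{0}{14 \left(-10\right)} = \frac{0}{-140} = 0 \left(- \frac{1}{140}\right) = 0$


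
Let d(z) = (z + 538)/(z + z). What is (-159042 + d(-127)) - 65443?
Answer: -57019601/254 ≈ -2.2449e+5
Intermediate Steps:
d(z) = (538 + z)/(2*z) (d(z) = (538 + z)/((2*z)) = (538 + z)*(1/(2*z)) = (538 + z)/(2*z))
(-159042 + d(-127)) - 65443 = (-159042 + (½)*(538 - 127)/(-127)) - 65443 = (-159042 + (½)*(-1/127)*411) - 65443 = (-159042 - 411/254) - 65443 = -40397079/254 - 65443 = -57019601/254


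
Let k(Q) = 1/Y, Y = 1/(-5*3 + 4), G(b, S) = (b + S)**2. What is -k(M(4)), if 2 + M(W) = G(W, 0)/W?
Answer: 11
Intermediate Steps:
G(b, S) = (S + b)**2
M(W) = -2 + W (M(W) = -2 + (0 + W)**2/W = -2 + W**2/W = -2 + W)
Y = -1/11 (Y = 1/(-15 + 4) = 1/(-11) = -1/11 ≈ -0.090909)
k(Q) = -11 (k(Q) = 1/(-1/11) = -11)
-k(M(4)) = -1*(-11) = 11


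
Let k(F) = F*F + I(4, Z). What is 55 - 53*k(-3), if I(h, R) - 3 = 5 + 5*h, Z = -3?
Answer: -1906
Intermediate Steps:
I(h, R) = 8 + 5*h (I(h, R) = 3 + (5 + 5*h) = 8 + 5*h)
k(F) = 28 + F² (k(F) = F*F + (8 + 5*4) = F² + (8 + 20) = F² + 28 = 28 + F²)
55 - 53*k(-3) = 55 - 53*(28 + (-3)²) = 55 - 53*(28 + 9) = 55 - 53*37 = 55 - 1961 = -1906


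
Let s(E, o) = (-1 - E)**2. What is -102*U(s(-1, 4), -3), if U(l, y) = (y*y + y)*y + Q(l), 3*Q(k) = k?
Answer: 1836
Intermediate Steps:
Q(k) = k/3
U(l, y) = l/3 + y*(y + y**2) (U(l, y) = (y*y + y)*y + l/3 = (y**2 + y)*y + l/3 = (y + y**2)*y + l/3 = y*(y + y**2) + l/3 = l/3 + y*(y + y**2))
-102*U(s(-1, 4), -3) = -102*((-3)**2 + (-3)**3 + (1 - 1)**2/3) = -102*(9 - 27 + (1/3)*0**2) = -102*(9 - 27 + (1/3)*0) = -102*(9 - 27 + 0) = -102*(-18) = 1836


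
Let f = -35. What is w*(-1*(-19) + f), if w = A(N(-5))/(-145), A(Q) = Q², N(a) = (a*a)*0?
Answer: 0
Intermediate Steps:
N(a) = 0 (N(a) = a²*0 = 0)
w = 0 (w = 0²/(-145) = 0*(-1/145) = 0)
w*(-1*(-19) + f) = 0*(-1*(-19) - 35) = 0*(19 - 35) = 0*(-16) = 0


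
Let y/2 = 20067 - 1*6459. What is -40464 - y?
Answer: -67680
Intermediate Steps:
y = 27216 (y = 2*(20067 - 1*6459) = 2*(20067 - 6459) = 2*13608 = 27216)
-40464 - y = -40464 - 1*27216 = -40464 - 27216 = -67680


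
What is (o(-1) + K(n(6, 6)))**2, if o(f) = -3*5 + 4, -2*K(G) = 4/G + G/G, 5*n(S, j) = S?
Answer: 6241/36 ≈ 173.36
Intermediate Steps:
n(S, j) = S/5
K(G) = -1/2 - 2/G (K(G) = -(4/G + G/G)/2 = -(4/G + 1)/2 = -(1 + 4/G)/2 = -1/2 - 2/G)
o(f) = -11 (o(f) = -15 + 4 = -11)
(o(-1) + K(n(6, 6)))**2 = (-11 + (-4 - 6/5)/(2*(((1/5)*6))))**2 = (-11 + (-4 - 1*6/5)/(2*(6/5)))**2 = (-11 + (1/2)*(5/6)*(-4 - 6/5))**2 = (-11 + (1/2)*(5/6)*(-26/5))**2 = (-11 - 13/6)**2 = (-79/6)**2 = 6241/36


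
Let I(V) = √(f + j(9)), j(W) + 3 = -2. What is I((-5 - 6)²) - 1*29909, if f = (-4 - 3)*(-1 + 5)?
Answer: -29909 + I*√33 ≈ -29909.0 + 5.7446*I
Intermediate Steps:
j(W) = -5 (j(W) = -3 - 2 = -5)
f = -28 (f = -7*4 = -28)
I(V) = I*√33 (I(V) = √(-28 - 5) = √(-33) = I*√33)
I((-5 - 6)²) - 1*29909 = I*√33 - 1*29909 = I*√33 - 29909 = -29909 + I*√33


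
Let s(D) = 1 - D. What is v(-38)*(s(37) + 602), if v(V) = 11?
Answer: 6226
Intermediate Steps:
v(-38)*(s(37) + 602) = 11*((1 - 1*37) + 602) = 11*((1 - 37) + 602) = 11*(-36 + 602) = 11*566 = 6226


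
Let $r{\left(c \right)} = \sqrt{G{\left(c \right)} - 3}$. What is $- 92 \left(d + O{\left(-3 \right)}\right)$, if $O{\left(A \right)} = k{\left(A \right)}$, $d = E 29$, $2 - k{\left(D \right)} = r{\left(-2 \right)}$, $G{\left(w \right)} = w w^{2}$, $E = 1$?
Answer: $-2852 + 92 i \sqrt{11} \approx -2852.0 + 305.13 i$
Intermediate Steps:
$G{\left(w \right)} = w^{3}$
$r{\left(c \right)} = \sqrt{-3 + c^{3}}$ ($r{\left(c \right)} = \sqrt{c^{3} - 3} = \sqrt{-3 + c^{3}}$)
$k{\left(D \right)} = 2 - i \sqrt{11}$ ($k{\left(D \right)} = 2 - \sqrt{-3 + \left(-2\right)^{3}} = 2 - \sqrt{-3 - 8} = 2 - \sqrt{-11} = 2 - i \sqrt{11}$)
$d = 29$ ($d = 1 \cdot 29 = 29$)
$O{\left(A \right)} = 2 - i \sqrt{11}$
$- 92 \left(d + O{\left(-3 \right)}\right) = - 92 \left(29 + \left(2 - i \sqrt{11}\right)\right) = - 92 \left(31 - i \sqrt{11}\right) = -2852 + 92 i \sqrt{11}$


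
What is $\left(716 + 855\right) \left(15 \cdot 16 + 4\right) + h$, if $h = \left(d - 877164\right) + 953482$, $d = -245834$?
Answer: $213808$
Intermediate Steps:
$h = -169516$ ($h = \left(-245834 - 877164\right) + 953482 = -1122998 + 953482 = -169516$)
$\left(716 + 855\right) \left(15 \cdot 16 + 4\right) + h = \left(716 + 855\right) \left(15 \cdot 16 + 4\right) - 169516 = 1571 \left(240 + 4\right) - 169516 = 1571 \cdot 244 - 169516 = 383324 - 169516 = 213808$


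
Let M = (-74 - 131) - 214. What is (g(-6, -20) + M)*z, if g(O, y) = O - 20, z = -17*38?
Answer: 287470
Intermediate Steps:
z = -646
g(O, y) = -20 + O
M = -419 (M = -205 - 214 = -419)
(g(-6, -20) + M)*z = ((-20 - 6) - 419)*(-646) = (-26 - 419)*(-646) = -445*(-646) = 287470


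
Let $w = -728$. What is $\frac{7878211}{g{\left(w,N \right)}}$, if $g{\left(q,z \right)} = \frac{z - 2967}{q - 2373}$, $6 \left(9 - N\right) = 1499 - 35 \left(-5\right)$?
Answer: $\frac{24430332311}{3237} \approx 7.5472 \cdot 10^{6}$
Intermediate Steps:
$N = -270$ ($N = 9 - \frac{1499 - 35 \left(-5\right)}{6} = 9 - \frac{1499 - -175}{6} = 9 - \frac{1499 + 175}{6} = 9 - 279 = -270$)
$g{\left(q,z \right)} = \frac{-2967 + z}{-2373 + q}$
$\frac{7878211}{g{\left(w,N \right)}} = \frac{7878211}{\frac{1}{-2373 - 728} \left(-2967 - 270\right)} = \frac{7878211}{\frac{1}{-3101} \left(-3237\right)} = \frac{7878211}{\left(- \frac{1}{3101}\right) \left(-3237\right)} = \frac{7878211}{\frac{3237}{3101}} = 7878211 \cdot \frac{3101}{3237} = \frac{24430332311}{3237}$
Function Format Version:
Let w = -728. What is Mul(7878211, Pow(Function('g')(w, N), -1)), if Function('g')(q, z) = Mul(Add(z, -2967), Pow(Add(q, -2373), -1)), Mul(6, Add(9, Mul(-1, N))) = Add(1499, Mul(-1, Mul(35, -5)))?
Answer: Rational(24430332311, 3237) ≈ 7.5472e+6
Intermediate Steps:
N = -270 (N = Add(9, Mul(Rational(-1, 6), Add(1499, Mul(-1, Mul(35, -5))))) = Add(9, Mul(Rational(-1, 6), Add(1499, Mul(-1, -175)))) = Add(9, Mul(Rational(-1, 6), Add(1499, 175))) = Add(9, Mul(Rational(-1, 6), 1674)) = Add(9, -279) = -270)
Function('g')(q, z) = Mul(Pow(Add(-2373, q), -1), Add(-2967, z)) (Function('g')(q, z) = Mul(Add(-2967, z), Pow(Add(-2373, q), -1)) = Mul(Pow(Add(-2373, q), -1), Add(-2967, z)))
Mul(7878211, Pow(Function('g')(w, N), -1)) = Mul(7878211, Pow(Mul(Pow(Add(-2373, -728), -1), Add(-2967, -270)), -1)) = Mul(7878211, Pow(Mul(Pow(-3101, -1), -3237), -1)) = Mul(7878211, Pow(Mul(Rational(-1, 3101), -3237), -1)) = Mul(7878211, Pow(Rational(3237, 3101), -1)) = Mul(7878211, Rational(3101, 3237)) = Rational(24430332311, 3237)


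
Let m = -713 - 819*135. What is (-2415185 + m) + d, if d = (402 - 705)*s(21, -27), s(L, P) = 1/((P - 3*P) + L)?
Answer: -63161676/25 ≈ -2.5265e+6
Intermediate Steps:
m = -111278 (m = -713 - 110565 = -111278)
s(L, P) = 1/(L - 2*P) (s(L, P) = 1/(-2*P + L) = 1/(L - 2*P))
d = -101/25 (d = (402 - 705)/(21 - 2*(-27)) = -303/(21 + 54) = -303/75 = -303*1/75 = -101/25 ≈ -4.0400)
(-2415185 + m) + d = (-2415185 - 111278) - 101/25 = -2526463 - 101/25 = -63161676/25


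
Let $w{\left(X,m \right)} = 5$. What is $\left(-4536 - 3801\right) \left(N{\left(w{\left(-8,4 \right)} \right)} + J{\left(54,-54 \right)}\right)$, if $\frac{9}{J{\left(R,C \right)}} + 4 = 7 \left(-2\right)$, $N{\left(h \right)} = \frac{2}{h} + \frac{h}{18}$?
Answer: $- \frac{22232}{15} \approx -1482.1$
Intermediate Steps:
$N{\left(h \right)} = \frac{2}{h} + \frac{h}{18}$ ($N{\left(h \right)} = \frac{2}{h} + h \frac{1}{18} = \frac{2}{h} + \frac{h}{18}$)
$J{\left(R,C \right)} = - \frac{1}{2}$ ($J{\left(R,C \right)} = \frac{9}{-4 + 7 \left(-2\right)} = \frac{9}{-4 - 14} = \frac{9}{-18} = 9 \left(- \frac{1}{18}\right) = - \frac{1}{2}$)
$\left(-4536 - 3801\right) \left(N{\left(w{\left(-8,4 \right)} \right)} + J{\left(54,-54 \right)}\right) = \left(-4536 - 3801\right) \left(\left(\frac{2}{5} + \frac{1}{18} \cdot 5\right) - \frac{1}{2}\right) = - 8337 \left(\left(2 \cdot \frac{1}{5} + \frac{5}{18}\right) - \frac{1}{2}\right) = - 8337 \left(\left(\frac{2}{5} + \frac{5}{18}\right) - \frac{1}{2}\right) = - 8337 \left(\frac{61}{90} - \frac{1}{2}\right) = \left(-8337\right) \frac{8}{45} = - \frac{22232}{15}$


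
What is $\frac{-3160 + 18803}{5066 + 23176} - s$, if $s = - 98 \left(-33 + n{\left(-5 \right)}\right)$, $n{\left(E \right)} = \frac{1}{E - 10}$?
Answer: $- \frac{457517497}{141210} \approx -3240.0$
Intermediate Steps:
$n{\left(E \right)} = \frac{1}{-10 + E}$
$s = \frac{48608}{15}$ ($s = - 98 \left(-33 + \frac{1}{-10 - 5}\right) = - 98 \left(-33 + \frac{1}{-15}\right) = - 98 \left(-33 - \frac{1}{15}\right) = \left(-98\right) \left(- \frac{496}{15}\right) = \frac{48608}{15} \approx 3240.5$)
$\frac{-3160 + 18803}{5066 + 23176} - s = \frac{-3160 + 18803}{5066 + 23176} - \frac{48608}{15} = \frac{15643}{28242} - \frac{48608}{15} = - \frac{457517497}{141210}$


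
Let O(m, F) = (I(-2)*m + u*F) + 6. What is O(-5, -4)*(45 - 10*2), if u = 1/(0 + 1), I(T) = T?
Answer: 300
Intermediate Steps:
u = 1 (u = 1/1 = 1)
O(m, F) = 6 + F - 2*m (O(m, F) = (-2*m + 1*F) + 6 = (-2*m + F) + 6 = (F - 2*m) + 6 = 6 + F - 2*m)
O(-5, -4)*(45 - 10*2) = (6 - 4 - 2*(-5))*(45 - 10*2) = (6 - 4 + 10)*(45 - 20) = 12*25 = 300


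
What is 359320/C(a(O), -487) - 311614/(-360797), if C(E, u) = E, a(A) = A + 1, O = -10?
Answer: -129638773514/3247173 ≈ -39924.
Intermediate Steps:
a(A) = 1 + A
359320/C(a(O), -487) - 311614/(-360797) = 359320/(1 - 10) - 311614/(-360797) = 359320/(-9) - 311614*(-1/360797) = 359320*(-1/9) + 311614/360797 = -359320/9 + 311614/360797 = -129638773514/3247173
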